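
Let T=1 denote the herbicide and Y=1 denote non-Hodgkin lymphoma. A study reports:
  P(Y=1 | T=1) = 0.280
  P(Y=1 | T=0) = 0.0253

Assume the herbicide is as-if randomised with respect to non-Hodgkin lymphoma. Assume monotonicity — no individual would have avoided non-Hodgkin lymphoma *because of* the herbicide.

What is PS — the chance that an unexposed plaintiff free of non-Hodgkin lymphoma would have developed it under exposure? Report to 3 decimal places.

PS ≈ 0.261

Let p₁ = 0.28, p₀ = 0.0253.
Under exogeneity and monotonicity, PS = (p₁ − p₀) / (1 − p₀).
PS = (0.28 − 0.0253) / (1 − 0.0253) = 0.2547 / 0.9747 ≈ 0.2613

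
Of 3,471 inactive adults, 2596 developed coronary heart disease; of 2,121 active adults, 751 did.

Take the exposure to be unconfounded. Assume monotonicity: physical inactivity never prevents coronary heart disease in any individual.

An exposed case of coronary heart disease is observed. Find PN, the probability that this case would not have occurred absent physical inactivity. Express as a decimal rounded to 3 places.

p₁ = P(outcome | exposed) = 2596/3471 = 0.74791
p₀ = P(outcome | unexposed) = 751/2121 = 0.35408
Under exogeneity and monotonicity, PN = (p₁ − p₀) / p₁.
PN = (0.74791 − 0.35408) / 0.74791 = 0.39383 / 0.74791 ≈ 0.5266

PN ≈ 0.527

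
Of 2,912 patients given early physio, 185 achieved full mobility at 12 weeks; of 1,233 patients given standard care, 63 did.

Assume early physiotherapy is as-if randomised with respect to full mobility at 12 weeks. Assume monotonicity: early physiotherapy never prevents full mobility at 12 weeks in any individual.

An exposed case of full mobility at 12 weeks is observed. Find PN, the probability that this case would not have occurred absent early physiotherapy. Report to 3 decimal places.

PN ≈ 0.196

p₁ = P(outcome | exposed) = 185/2912 = 0.06353
p₀ = P(outcome | unexposed) = 63/1233 = 0.051095
Under exogeneity and monotonicity, PN = (p₁ − p₀) / p₁.
PN = (0.06353 − 0.051095) / 0.06353 = 0.012435 / 0.06353 ≈ 0.1957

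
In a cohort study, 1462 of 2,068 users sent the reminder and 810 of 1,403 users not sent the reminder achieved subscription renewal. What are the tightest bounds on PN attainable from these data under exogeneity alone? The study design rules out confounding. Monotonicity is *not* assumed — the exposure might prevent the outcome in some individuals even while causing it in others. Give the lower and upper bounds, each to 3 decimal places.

p₁ = P(outcome | exposed) = 1462/2068 = 0.70696
p₀ = P(outcome | unexposed) = 810/1403 = 0.57733
Under exogeneity alone the bounds on PN are max{0,(p₁−p₀)/p₁} ≤ PN ≤ min{1,(1−p₀)/p₁}.
  lower = (p₁ − p₀)/p₁ = 0.12963 / 0.70696 ≈ 0.1834
  upper = min{1, (1 − p₀)/p₁} = 0.42267 / 0.70696 ≈ 0.5979

0.183 ≤ PN ≤ 0.598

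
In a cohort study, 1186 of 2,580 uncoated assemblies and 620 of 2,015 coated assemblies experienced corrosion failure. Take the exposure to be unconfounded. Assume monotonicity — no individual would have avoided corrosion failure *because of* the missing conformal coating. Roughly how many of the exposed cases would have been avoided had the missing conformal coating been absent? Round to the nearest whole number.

about 392 cases

p₁ = P(outcome | exposed) = 1186/2580 = 0.45969
p₀ = P(outcome | unexposed) = 620/2015 = 0.30769
PN = (p₁ − p₀)/p₁ = (0.45969 − 0.30769) / 0.45969 ≈ 0.33065.
Attributable cases ≈ PN × (exposed cases) = 0.33065 × 1186 ≈ 392.15.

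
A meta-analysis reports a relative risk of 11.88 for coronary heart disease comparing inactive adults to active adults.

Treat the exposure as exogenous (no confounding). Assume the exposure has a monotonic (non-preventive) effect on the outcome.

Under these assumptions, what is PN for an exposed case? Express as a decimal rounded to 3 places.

PN ≈ 0.916

Under exogeneity and monotonicity, PN = (RR − 1) / RR = 1 − 1/RR.
PN = (11.88 − 1) / 11.88 = 10.88 / 11.88 ≈ 0.9158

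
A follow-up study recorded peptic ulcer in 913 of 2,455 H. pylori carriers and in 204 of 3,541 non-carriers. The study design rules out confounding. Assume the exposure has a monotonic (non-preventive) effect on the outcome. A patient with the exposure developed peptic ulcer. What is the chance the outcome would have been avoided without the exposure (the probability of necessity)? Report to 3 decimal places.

p₁ = P(outcome | exposed) = 913/2455 = 0.37189
p₀ = P(outcome | unexposed) = 204/3541 = 0.057611
Under exogeneity and monotonicity, PN = (p₁ − p₀) / p₁.
PN = (0.37189 − 0.057611) / 0.37189 = 0.31428 / 0.37189 ≈ 0.8451

PN ≈ 0.845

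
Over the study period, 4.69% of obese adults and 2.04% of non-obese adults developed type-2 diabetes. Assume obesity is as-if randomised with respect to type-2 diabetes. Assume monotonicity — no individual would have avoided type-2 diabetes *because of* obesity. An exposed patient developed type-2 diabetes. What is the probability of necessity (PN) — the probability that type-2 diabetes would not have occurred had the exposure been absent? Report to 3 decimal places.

PN ≈ 0.565

p₁ = 0.0469, p₀ = 0.0204.
Under exogeneity and monotonicity, PN = (p₁ − p₀) / p₁.
PN = (0.0469 − 0.0204) / 0.0469 = 0.0265 / 0.0469 ≈ 0.5650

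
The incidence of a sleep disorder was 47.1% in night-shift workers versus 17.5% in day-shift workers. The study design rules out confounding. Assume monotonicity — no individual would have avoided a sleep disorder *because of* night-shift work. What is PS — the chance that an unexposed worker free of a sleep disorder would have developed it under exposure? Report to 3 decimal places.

p₁ = 0.471, p₀ = 0.175.
Under exogeneity and monotonicity, PS = (p₁ − p₀) / (1 − p₀).
PS = (0.471 − 0.175) / (1 − 0.175) = 0.296 / 0.825 ≈ 0.3588

PS ≈ 0.359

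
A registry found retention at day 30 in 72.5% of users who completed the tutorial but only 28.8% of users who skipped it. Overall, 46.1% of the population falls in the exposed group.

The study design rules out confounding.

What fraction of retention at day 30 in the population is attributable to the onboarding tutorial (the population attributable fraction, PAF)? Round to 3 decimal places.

PAF ≈ 0.412

p₁ = 0.725, p₀ = 0.288.
Overall risk P(Y=1) = π·p₁ + (1−π)·p₀ = 0.461×0.725 + 0.539×0.288 = 0.48946.
Under exogeneity, PAF = [P(Y=1) − p₀] / P(Y=1).
PAF = (0.48946 − 0.288) / 0.48946 ≈ 0.4116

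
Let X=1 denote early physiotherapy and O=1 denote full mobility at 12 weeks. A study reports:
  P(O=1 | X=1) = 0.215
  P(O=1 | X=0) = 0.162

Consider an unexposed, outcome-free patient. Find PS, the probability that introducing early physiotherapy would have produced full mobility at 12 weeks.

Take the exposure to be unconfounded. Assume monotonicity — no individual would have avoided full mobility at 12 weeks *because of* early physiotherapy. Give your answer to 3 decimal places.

Let p₁ = 0.215, p₀ = 0.162.
Under exogeneity and monotonicity, PS = (p₁ − p₀) / (1 − p₀).
PS = (0.215 − 0.162) / (1 − 0.162) = 0.053 / 0.838 ≈ 0.0632

PS ≈ 0.063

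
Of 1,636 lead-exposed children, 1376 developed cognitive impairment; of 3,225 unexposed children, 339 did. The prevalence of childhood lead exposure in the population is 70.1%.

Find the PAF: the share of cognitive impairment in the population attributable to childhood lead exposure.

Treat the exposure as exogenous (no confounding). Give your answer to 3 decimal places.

PAF ≈ 0.831

p₁ = P(outcome | exposed) = 1376/1636 = 0.84108
p₀ = P(outcome | unexposed) = 339/3225 = 0.10512
Overall risk P(Y=1) = π·p₁ + (1−π)·p₀ = 0.701×0.84108 + 0.299×0.10512 = 0.62102.
Under exogeneity, PAF = [P(Y=1) − p₀] / P(Y=1).
PAF = (0.62102 − 0.10512) / 0.62102 ≈ 0.8307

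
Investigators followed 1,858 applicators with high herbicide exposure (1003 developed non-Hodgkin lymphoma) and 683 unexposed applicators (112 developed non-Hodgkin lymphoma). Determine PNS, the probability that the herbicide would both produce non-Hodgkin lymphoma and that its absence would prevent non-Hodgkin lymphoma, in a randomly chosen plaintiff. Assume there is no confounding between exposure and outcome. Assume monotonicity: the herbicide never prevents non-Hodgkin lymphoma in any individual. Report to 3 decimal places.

p₁ = P(outcome | exposed) = 1003/1858 = 0.53983
p₀ = P(outcome | unexposed) = 112/683 = 0.16398
Under exogeneity and monotonicity, PNS = p₁ − p₀.
PNS = 0.53983 − 0.16398 = 0.37585

PNS ≈ 0.376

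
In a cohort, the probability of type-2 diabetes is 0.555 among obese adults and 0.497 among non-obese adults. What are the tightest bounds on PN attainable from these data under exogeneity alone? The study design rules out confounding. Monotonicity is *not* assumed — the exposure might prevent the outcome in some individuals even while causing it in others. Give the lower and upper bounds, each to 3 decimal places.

0.105 ≤ PN ≤ 0.906

Let p₁ = 0.555, p₀ = 0.497.
Under exogeneity alone the bounds on PN are max{0,(p₁−p₀)/p₁} ≤ PN ≤ min{1,(1−p₀)/p₁}.
  lower = (p₁ − p₀)/p₁ = 0.058 / 0.555 ≈ 0.1045
  upper = min{1, (1 − p₀)/p₁} = 0.503 / 0.555 ≈ 0.9063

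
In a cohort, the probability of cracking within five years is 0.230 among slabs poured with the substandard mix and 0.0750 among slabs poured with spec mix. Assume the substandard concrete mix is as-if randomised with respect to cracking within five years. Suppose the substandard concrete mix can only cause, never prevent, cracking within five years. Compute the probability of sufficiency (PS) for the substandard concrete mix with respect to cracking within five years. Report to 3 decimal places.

Let p₁ = 0.23, p₀ = 0.075.
Under exogeneity and monotonicity, PS = (p₁ − p₀) / (1 − p₀).
PS = (0.23 − 0.075) / (1 − 0.075) = 0.155 / 0.925 ≈ 0.1676

PS ≈ 0.168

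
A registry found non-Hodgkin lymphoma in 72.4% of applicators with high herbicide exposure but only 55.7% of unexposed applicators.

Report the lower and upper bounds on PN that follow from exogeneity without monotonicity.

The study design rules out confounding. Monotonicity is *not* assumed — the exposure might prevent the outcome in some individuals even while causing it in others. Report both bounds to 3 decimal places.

0.231 ≤ PN ≤ 0.612

p₁ = 0.724, p₀ = 0.557.
Under exogeneity alone the bounds on PN are max{0,(p₁−p₀)/p₁} ≤ PN ≤ min{1,(1−p₀)/p₁}.
  lower = (p₁ − p₀)/p₁ = 0.167 / 0.724 ≈ 0.2307
  upper = min{1, (1 − p₀)/p₁} = 0.443 / 0.724 ≈ 0.6119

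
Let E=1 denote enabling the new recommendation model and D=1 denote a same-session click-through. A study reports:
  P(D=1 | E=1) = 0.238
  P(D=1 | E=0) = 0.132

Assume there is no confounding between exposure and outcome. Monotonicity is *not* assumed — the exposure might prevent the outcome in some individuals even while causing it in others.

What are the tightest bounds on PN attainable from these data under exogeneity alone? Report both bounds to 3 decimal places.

Let p₁ = 0.238, p₀ = 0.132.
Under exogeneity alone the bounds on PN are max{0,(p₁−p₀)/p₁} ≤ PN ≤ min{1,(1−p₀)/p₁}.
  lower = (p₁ − p₀)/p₁ = 0.106 / 0.238 ≈ 0.4454
  upper = min{1, (1 − p₀)/p₁} = 0.868 / 0.238 ≈ 3.6471 → capped at 1

0.445 ≤ PN ≤ 1.000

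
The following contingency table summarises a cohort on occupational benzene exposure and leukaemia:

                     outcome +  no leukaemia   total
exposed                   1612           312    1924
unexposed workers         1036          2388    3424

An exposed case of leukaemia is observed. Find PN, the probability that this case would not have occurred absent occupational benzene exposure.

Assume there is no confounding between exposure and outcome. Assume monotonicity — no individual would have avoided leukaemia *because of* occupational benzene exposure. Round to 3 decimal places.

PN ≈ 0.639

p₁ = P(outcome | exposed) = 1612/1924 = 0.83784
p₀ = P(outcome | unexposed) = 1036/3424 = 0.30257
Under exogeneity and monotonicity, PN = (p₁ − p₀) / p₁.
PN = (0.83784 − 0.30257) / 0.83784 = 0.53527 / 0.83784 ≈ 0.6389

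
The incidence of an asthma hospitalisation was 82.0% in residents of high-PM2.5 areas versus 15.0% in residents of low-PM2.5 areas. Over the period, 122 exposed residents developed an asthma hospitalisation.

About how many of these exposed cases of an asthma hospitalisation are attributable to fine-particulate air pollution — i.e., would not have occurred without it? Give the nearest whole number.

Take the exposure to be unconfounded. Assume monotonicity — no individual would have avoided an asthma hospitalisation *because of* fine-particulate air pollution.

p₁ = 0.82, p₀ = 0.15.
PN = (p₁ − p₀)/p₁ = (0.82 − 0.15) / 0.82 ≈ 0.81707.
Attributable cases ≈ PN × (exposed cases) = 0.81707 × 122 ≈ 99.68.

about 100 cases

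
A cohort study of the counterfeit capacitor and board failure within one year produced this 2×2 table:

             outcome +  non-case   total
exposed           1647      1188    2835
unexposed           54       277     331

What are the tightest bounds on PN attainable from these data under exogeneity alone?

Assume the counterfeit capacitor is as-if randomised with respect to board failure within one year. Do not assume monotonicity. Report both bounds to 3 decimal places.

p₁ = P(outcome | exposed) = 1647/2835 = 0.58095
p₀ = P(outcome | unexposed) = 54/331 = 0.16314
Under exogeneity alone the bounds on PN are max{0,(p₁−p₀)/p₁} ≤ PN ≤ min{1,(1−p₀)/p₁}.
  lower = (p₁ − p₀)/p₁ = 0.41781 / 0.58095 ≈ 0.7192
  upper = min{1, (1 − p₀)/p₁} = 0.83686 / 0.58095 ≈ 1.4405 → capped at 1

0.719 ≤ PN ≤ 1.000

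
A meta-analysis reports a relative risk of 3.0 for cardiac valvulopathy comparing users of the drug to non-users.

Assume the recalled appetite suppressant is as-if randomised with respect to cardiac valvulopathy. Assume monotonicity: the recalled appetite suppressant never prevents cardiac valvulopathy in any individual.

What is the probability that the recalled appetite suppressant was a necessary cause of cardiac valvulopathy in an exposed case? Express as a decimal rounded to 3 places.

PN ≈ 0.667

Under exogeneity and monotonicity, PN = (RR − 1) / RR = 1 − 1/RR.
PN = (3.0 − 1) / 3.0 = 2 / 3.0 ≈ 0.6667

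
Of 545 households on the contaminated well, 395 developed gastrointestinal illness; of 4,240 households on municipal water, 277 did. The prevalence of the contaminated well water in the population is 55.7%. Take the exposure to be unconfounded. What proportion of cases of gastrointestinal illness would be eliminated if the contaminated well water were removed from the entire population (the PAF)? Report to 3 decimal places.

PAF ≈ 0.849

p₁ = P(outcome | exposed) = 395/545 = 0.72477
p₀ = P(outcome | unexposed) = 277/4240 = 0.06533
Overall risk P(Y=1) = π·p₁ + (1−π)·p₀ = 0.557×0.72477 + 0.443×0.06533 = 0.43264.
Under exogeneity, PAF = [P(Y=1) − p₀] / P(Y=1).
PAF = (0.43264 − 0.06533) / 0.43264 ≈ 0.8490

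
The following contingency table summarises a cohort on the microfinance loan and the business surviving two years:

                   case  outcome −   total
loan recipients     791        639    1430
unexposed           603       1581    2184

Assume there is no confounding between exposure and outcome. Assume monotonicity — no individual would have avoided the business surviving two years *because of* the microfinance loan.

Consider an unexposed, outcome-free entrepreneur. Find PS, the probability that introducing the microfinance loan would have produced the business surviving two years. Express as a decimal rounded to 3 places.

p₁ = P(outcome | exposed) = 791/1430 = 0.55315
p₀ = P(outcome | unexposed) = 603/2184 = 0.2761
Under exogeneity and monotonicity, PS = (p₁ − p₀) / (1 − p₀).
PS = (0.55315 − 0.2761) / (1 − 0.2761) = 0.27705 / 0.7239 ≈ 0.3827

PS ≈ 0.383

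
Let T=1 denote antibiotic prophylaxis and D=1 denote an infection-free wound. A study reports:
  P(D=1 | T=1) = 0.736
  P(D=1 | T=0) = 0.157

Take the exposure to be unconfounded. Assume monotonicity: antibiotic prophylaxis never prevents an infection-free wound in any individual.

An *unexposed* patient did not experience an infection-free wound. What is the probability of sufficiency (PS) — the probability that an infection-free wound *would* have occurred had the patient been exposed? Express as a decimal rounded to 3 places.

PS ≈ 0.687

Let p₁ = 0.736, p₀ = 0.157.
Under exogeneity and monotonicity, PS = (p₁ − p₀) / (1 − p₀).
PS = (0.736 − 0.157) / (1 − 0.157) = 0.579 / 0.843 ≈ 0.6868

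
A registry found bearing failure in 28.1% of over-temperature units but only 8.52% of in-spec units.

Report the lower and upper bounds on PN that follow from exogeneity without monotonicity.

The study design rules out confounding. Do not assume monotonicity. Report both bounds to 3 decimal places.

0.697 ≤ PN ≤ 1.000

p₁ = 0.281, p₀ = 0.0852.
Under exogeneity alone the bounds on PN are max{0,(p₁−p₀)/p₁} ≤ PN ≤ min{1,(1−p₀)/p₁}.
  lower = (p₁ − p₀)/p₁ = 0.1958 / 0.281 ≈ 0.6968
  upper = min{1, (1 − p₀)/p₁} = 0.9148 / 0.281 ≈ 3.2555 → capped at 1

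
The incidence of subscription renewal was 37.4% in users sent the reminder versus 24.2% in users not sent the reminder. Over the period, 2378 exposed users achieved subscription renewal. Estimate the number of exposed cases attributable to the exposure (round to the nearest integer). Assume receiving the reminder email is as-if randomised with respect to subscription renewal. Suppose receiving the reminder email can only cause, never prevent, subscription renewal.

about 839 cases

p₁ = 0.374, p₀ = 0.242.
PN = (p₁ − p₀)/p₁ = (0.374 − 0.242) / 0.374 ≈ 0.35294.
Attributable cases ≈ PN × (exposed cases) = 0.35294 × 2378 ≈ 839.29.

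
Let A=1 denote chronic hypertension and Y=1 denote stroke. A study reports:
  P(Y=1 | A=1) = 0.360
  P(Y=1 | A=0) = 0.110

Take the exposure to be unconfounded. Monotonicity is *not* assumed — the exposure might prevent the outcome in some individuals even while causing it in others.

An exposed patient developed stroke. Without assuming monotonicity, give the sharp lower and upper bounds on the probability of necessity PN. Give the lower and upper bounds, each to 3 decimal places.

Let p₁ = 0.36, p₀ = 0.11.
Under exogeneity alone the bounds on PN are max{0,(p₁−p₀)/p₁} ≤ PN ≤ min{1,(1−p₀)/p₁}.
  lower = (p₁ − p₀)/p₁ = 0.25 / 0.36 ≈ 0.6944
  upper = min{1, (1 − p₀)/p₁} = 0.89 / 0.36 ≈ 2.4722 → capped at 1

0.694 ≤ PN ≤ 1.000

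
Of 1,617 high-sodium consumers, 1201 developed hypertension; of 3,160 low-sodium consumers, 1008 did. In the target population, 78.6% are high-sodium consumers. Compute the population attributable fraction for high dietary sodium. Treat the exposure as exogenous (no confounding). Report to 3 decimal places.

PAF ≈ 0.511

p₁ = P(outcome | exposed) = 1201/1617 = 0.74273
p₀ = P(outcome | unexposed) = 1008/3160 = 0.31899
Overall risk P(Y=1) = π·p₁ + (1−π)·p₀ = 0.786×0.74273 + 0.214×0.31899 = 0.65205.
Under exogeneity, PAF = [P(Y=1) − p₀] / P(Y=1).
PAF = (0.65205 − 0.31899) / 0.65205 ≈ 0.5108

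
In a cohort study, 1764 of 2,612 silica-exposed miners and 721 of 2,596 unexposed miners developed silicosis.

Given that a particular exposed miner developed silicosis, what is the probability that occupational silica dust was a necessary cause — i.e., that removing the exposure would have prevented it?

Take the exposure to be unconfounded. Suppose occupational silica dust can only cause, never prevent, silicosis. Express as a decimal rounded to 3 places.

p₁ = P(outcome | exposed) = 1764/2612 = 0.67534
p₀ = P(outcome | unexposed) = 721/2596 = 0.27773
Under exogeneity and monotonicity, PN = (p₁ − p₀) / p₁.
PN = (0.67534 − 0.27773) / 0.67534 = 0.39761 / 0.67534 ≈ 0.5888

PN ≈ 0.589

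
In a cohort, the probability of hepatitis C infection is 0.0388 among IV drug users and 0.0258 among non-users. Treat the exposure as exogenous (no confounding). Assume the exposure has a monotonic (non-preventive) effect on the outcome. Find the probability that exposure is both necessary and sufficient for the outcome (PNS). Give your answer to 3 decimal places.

PNS ≈ 0.013

Let p₁ = 0.0388, p₀ = 0.0258.
Under exogeneity and monotonicity, PNS = p₁ − p₀.
PNS = 0.0388 − 0.0258 = 0.013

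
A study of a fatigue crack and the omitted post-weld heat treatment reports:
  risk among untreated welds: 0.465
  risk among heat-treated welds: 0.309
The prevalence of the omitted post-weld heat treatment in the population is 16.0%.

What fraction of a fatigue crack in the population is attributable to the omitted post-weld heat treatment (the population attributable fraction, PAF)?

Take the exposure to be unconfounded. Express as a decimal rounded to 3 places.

PAF ≈ 0.075

Let p₁ = 0.465, p₀ = 0.309.
Overall risk P(Y=1) = π·p₁ + (1−π)·p₀ = 0.16×0.465 + 0.84×0.309 = 0.33396.
Under exogeneity, PAF = [P(Y=1) − p₀] / P(Y=1).
PAF = (0.33396 − 0.309) / 0.33396 ≈ 0.0747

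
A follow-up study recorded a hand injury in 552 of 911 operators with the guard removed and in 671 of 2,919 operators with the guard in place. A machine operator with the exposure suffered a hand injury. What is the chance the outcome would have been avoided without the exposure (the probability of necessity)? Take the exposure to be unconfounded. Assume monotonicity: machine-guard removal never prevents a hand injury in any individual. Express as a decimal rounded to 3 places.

p₁ = P(outcome | exposed) = 552/911 = 0.60593
p₀ = P(outcome | unexposed) = 671/2919 = 0.22987
Under exogeneity and monotonicity, PN = (p₁ − p₀) / p₁.
PN = (0.60593 − 0.22987) / 0.60593 = 0.37605 / 0.60593 ≈ 0.6206

PN ≈ 0.621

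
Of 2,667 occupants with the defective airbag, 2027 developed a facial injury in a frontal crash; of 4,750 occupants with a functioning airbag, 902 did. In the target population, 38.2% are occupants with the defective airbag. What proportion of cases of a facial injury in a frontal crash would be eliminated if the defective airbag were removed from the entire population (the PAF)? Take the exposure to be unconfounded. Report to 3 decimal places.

p₁ = P(outcome | exposed) = 2027/2667 = 0.76003
p₀ = P(outcome | unexposed) = 902/4750 = 0.18989
Overall risk P(Y=1) = π·p₁ + (1−π)·p₀ = 0.382×0.76003 + 0.618×0.18989 = 0.40769.
Under exogeneity, PAF = [P(Y=1) − p₀] / P(Y=1).
PAF = (0.40769 − 0.18989) / 0.40769 ≈ 0.5342

PAF ≈ 0.534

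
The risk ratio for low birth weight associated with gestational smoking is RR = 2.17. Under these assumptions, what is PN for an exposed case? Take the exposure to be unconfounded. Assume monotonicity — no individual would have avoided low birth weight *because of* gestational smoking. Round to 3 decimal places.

Under exogeneity and monotonicity, PN = (RR − 1) / RR = 1 − 1/RR.
PN = (2.17 − 1) / 2.17 = 1.17 / 2.17 ≈ 0.5392

PN ≈ 0.539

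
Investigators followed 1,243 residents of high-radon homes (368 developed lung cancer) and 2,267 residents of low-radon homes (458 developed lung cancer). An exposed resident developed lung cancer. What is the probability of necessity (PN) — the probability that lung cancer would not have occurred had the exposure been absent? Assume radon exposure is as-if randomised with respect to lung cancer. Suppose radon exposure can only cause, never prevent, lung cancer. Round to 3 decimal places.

p₁ = P(outcome | exposed) = 368/1243 = 0.29606
p₀ = P(outcome | unexposed) = 458/2267 = 0.20203
Under exogeneity and monotonicity, PN = (p₁ − p₀) / p₁.
PN = (0.29606 − 0.20203) / 0.29606 = 0.094029 / 0.29606 ≈ 0.3176

PN ≈ 0.318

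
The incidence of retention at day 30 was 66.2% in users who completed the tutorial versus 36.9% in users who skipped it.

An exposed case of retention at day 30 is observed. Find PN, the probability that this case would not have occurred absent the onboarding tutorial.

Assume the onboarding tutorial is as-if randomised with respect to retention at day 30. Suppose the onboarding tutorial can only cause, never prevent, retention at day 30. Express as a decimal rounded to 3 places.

p₁ = 0.662, p₀ = 0.369.
Under exogeneity and monotonicity, PN = (p₁ − p₀) / p₁.
PN = (0.662 − 0.369) / 0.662 = 0.293 / 0.662 ≈ 0.4426

PN ≈ 0.443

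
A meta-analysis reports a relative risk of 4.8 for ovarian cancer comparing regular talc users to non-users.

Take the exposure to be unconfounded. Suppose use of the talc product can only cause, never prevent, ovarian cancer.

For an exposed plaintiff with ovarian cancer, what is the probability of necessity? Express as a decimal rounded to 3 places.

Under exogeneity and monotonicity, PN = (RR − 1) / RR = 1 − 1/RR.
PN = (4.8 − 1) / 4.8 = 3.8 / 4.8 ≈ 0.7917

PN ≈ 0.792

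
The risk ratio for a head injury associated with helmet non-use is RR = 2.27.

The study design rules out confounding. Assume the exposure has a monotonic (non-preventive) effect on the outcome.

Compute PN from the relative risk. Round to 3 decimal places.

Under exogeneity and monotonicity, PN = (RR − 1) / RR = 1 − 1/RR.
PN = (2.27 − 1) / 2.27 = 1.27 / 2.27 ≈ 0.5595

PN ≈ 0.559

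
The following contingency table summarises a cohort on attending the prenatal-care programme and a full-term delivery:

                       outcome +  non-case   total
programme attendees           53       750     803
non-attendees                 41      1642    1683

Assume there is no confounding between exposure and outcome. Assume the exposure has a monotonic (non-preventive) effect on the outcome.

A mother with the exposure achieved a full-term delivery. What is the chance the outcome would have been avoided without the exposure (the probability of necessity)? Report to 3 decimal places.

p₁ = P(outcome | exposed) = 53/803 = 0.066002
p₀ = P(outcome | unexposed) = 41/1683 = 0.024361
Under exogeneity and monotonicity, PN = (p₁ − p₀) / p₁.
PN = (0.066002 − 0.024361) / 0.066002 = 0.041641 / 0.066002 ≈ 0.6309

PN ≈ 0.631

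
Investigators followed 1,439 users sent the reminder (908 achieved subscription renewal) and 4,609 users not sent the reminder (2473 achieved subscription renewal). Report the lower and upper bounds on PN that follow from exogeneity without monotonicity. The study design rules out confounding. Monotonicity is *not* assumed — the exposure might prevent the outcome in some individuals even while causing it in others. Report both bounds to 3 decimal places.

0.150 ≤ PN ≤ 0.734

p₁ = P(outcome | exposed) = 908/1439 = 0.63099
p₀ = P(outcome | unexposed) = 2473/4609 = 0.53656
Under exogeneity alone the bounds on PN are max{0,(p₁−p₀)/p₁} ≤ PN ≤ min{1,(1−p₀)/p₁}.
  lower = (p₁ − p₀)/p₁ = 0.094435 / 0.63099 ≈ 0.1497
  upper = min{1, (1 − p₀)/p₁} = 0.46344 / 0.63099 ≈ 0.7345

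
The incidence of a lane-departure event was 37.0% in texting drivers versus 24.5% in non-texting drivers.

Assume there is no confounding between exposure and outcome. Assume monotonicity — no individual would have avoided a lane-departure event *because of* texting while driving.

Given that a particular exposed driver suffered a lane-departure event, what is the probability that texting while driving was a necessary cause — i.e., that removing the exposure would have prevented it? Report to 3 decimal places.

PN ≈ 0.338

p₁ = 0.37, p₀ = 0.245.
Under exogeneity and monotonicity, PN = (p₁ − p₀) / p₁.
PN = (0.37 − 0.245) / 0.37 = 0.125 / 0.37 ≈ 0.3378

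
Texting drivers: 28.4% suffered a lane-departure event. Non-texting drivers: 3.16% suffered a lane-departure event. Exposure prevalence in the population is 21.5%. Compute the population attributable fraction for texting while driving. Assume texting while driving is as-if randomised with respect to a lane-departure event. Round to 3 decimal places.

p₁ = 0.284, p₀ = 0.0316.
Overall risk P(Y=1) = π·p₁ + (1−π)·p₀ = 0.215×0.284 + 0.785×0.0316 = 0.085866.
Under exogeneity, PAF = [P(Y=1) − p₀] / P(Y=1).
PAF = (0.085866 − 0.0316) / 0.085866 ≈ 0.6320

PAF ≈ 0.632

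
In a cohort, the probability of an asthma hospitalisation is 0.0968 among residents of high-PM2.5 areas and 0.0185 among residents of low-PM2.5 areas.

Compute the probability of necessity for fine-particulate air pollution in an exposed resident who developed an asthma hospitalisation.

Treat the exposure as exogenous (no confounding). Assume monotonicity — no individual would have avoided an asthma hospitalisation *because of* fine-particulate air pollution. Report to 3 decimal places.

Let p₁ = 0.0968, p₀ = 0.0185.
Under exogeneity and monotonicity, PN = (p₁ − p₀) / p₁.
PN = (0.0968 − 0.0185) / 0.0968 = 0.0783 / 0.0968 ≈ 0.8089

PN ≈ 0.809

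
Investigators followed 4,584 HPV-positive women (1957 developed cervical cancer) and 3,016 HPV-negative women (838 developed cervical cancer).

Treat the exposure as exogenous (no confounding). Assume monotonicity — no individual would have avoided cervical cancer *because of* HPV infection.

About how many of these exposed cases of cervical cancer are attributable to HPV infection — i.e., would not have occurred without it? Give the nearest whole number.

about 683 cases

p₁ = P(outcome | exposed) = 1957/4584 = 0.42692
p₀ = P(outcome | unexposed) = 838/3016 = 0.27785
PN = (p₁ − p₀)/p₁ = (0.42692 − 0.27785) / 0.42692 ≈ 0.34917.
Attributable cases ≈ PN × (exposed cases) = 0.34917 × 1957 ≈ 683.33.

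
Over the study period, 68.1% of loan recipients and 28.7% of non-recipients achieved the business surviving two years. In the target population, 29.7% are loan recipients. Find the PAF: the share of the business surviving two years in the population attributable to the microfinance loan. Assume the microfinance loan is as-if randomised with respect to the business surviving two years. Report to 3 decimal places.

p₁ = 0.681, p₀ = 0.287.
Overall risk P(Y=1) = π·p₁ + (1−π)·p₀ = 0.297×0.681 + 0.703×0.287 = 0.40402.
Under exogeneity, PAF = [P(Y=1) − p₀] / P(Y=1).
PAF = (0.40402 − 0.287) / 0.40402 ≈ 0.2896

PAF ≈ 0.290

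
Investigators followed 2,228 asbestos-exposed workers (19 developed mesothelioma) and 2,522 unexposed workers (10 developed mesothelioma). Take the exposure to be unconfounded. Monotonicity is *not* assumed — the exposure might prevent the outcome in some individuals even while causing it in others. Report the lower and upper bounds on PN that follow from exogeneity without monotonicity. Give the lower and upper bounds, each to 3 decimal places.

0.535 ≤ PN ≤ 1.000

p₁ = P(outcome | exposed) = 19/2228 = 0.0085278
p₀ = P(outcome | unexposed) = 10/2522 = 0.0039651
Under exogeneity alone the bounds on PN are max{0,(p₁−p₀)/p₁} ≤ PN ≤ min{1,(1−p₀)/p₁}.
  lower = (p₁ − p₀)/p₁ = 0.0045627 / 0.0085278 ≈ 0.5350
  upper = min{1, (1 − p₀)/p₁} = 0.99603 / 0.0085278 ≈ 116.7982 → capped at 1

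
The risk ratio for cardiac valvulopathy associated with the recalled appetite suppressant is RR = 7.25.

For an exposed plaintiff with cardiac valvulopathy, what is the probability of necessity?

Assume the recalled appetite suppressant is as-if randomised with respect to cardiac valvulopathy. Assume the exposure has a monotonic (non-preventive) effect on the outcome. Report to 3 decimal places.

PN ≈ 0.862

Under exogeneity and monotonicity, PN = (RR − 1) / RR = 1 − 1/RR.
PN = (7.25 − 1) / 7.25 = 6.25 / 7.25 ≈ 0.8621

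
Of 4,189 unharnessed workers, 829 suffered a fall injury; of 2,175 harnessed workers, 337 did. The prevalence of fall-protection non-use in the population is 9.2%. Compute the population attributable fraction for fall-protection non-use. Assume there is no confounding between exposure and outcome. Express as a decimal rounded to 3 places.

PAF ≈ 0.025

p₁ = P(outcome | exposed) = 829/4189 = 0.1979
p₀ = P(outcome | unexposed) = 337/2175 = 0.15494
Overall risk P(Y=1) = π·p₁ + (1−π)·p₀ = 0.092×0.1979 + 0.908×0.15494 = 0.15889.
Under exogeneity, PAF = [P(Y=1) − p₀] / P(Y=1).
PAF = (0.15889 − 0.15494) / 0.15889 ≈ 0.0249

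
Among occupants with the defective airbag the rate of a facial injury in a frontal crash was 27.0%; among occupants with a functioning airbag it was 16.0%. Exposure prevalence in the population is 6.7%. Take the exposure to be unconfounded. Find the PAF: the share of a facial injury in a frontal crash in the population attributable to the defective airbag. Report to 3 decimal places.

p₁ = 0.27, p₀ = 0.16.
Overall risk P(Y=1) = π·p₁ + (1−π)·p₀ = 0.067×0.27 + 0.933×0.16 = 0.16737.
Under exogeneity, PAF = [P(Y=1) − p₀] / P(Y=1).
PAF = (0.16737 − 0.16) / 0.16737 ≈ 0.0440

PAF ≈ 0.044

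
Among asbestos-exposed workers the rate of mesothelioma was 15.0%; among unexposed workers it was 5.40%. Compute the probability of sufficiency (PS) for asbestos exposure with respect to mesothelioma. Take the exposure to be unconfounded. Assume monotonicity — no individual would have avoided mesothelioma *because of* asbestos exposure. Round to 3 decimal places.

PS ≈ 0.101

p₁ = 0.15, p₀ = 0.054.
Under exogeneity and monotonicity, PS = (p₁ − p₀) / (1 − p₀).
PS = (0.15 − 0.054) / (1 − 0.054) = 0.096 / 0.946 ≈ 0.1015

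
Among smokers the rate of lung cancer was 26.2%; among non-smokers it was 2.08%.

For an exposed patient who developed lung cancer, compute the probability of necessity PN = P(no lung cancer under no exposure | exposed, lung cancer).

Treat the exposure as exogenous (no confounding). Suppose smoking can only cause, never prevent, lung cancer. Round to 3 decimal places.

p₁ = 0.262, p₀ = 0.0208.
Under exogeneity and monotonicity, PN = (p₁ − p₀) / p₁.
PN = (0.262 − 0.0208) / 0.262 = 0.2412 / 0.262 ≈ 0.9206

PN ≈ 0.921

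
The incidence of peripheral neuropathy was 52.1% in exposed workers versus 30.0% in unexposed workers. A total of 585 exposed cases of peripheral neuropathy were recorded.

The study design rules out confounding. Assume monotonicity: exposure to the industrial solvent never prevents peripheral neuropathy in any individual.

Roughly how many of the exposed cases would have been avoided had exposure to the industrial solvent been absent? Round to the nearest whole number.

about 248 cases

p₁ = 0.521, p₀ = 0.3.
PN = (p₁ − p₀)/p₁ = (0.521 − 0.3) / 0.521 ≈ 0.42418.
Attributable cases ≈ PN × (exposed cases) = 0.42418 × 585 ≈ 248.15.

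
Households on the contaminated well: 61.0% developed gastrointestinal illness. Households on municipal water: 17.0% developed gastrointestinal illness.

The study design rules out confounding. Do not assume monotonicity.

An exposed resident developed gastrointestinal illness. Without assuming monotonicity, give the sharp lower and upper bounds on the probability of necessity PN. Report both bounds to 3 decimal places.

0.721 ≤ PN ≤ 1.000

p₁ = 0.61, p₀ = 0.17.
Under exogeneity alone the bounds on PN are max{0,(p₁−p₀)/p₁} ≤ PN ≤ min{1,(1−p₀)/p₁}.
  lower = (p₁ − p₀)/p₁ = 0.44 / 0.61 ≈ 0.7213
  upper = min{1, (1 − p₀)/p₁} = 0.83 / 0.61 ≈ 1.3607 → capped at 1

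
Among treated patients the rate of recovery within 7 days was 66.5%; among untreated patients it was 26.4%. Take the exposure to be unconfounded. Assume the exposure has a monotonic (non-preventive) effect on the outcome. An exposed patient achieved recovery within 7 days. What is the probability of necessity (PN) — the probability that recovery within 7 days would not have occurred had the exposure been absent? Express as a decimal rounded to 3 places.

PN ≈ 0.603

p₁ = 0.665, p₀ = 0.264.
Under exogeneity and monotonicity, PN = (p₁ − p₀) / p₁.
PN = (0.665 − 0.264) / 0.665 = 0.401 / 0.665 ≈ 0.6030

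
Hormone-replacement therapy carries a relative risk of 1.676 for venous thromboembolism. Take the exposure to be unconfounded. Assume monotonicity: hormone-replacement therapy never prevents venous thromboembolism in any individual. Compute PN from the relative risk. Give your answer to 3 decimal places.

Under exogeneity and monotonicity, PN = (RR − 1) / RR = 1 − 1/RR.
PN = (1.676 − 1) / 1.676 = 0.676 / 1.676 ≈ 0.4033

PN ≈ 0.403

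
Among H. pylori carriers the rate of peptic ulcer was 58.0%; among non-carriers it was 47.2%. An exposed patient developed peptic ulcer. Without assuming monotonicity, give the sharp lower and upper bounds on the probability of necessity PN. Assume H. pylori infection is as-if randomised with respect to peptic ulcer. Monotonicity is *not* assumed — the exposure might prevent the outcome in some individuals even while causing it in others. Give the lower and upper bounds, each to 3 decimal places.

p₁ = 0.58, p₀ = 0.472.
Under exogeneity alone the bounds on PN are max{0,(p₁−p₀)/p₁} ≤ PN ≤ min{1,(1−p₀)/p₁}.
  lower = (p₁ − p₀)/p₁ = 0.108 / 0.58 ≈ 0.1862
  upper = min{1, (1 − p₀)/p₁} = 0.528 / 0.58 ≈ 0.9103

0.186 ≤ PN ≤ 0.910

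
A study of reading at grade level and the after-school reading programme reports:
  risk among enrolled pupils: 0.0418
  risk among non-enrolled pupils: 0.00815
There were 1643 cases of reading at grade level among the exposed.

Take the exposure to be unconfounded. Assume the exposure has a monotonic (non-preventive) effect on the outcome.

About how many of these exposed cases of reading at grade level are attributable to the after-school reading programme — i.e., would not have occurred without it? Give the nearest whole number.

about 1323 cases

Let p₁ = 0.0418, p₀ = 0.00815.
PN = (p₁ − p₀)/p₁ = (0.0418 − 0.00815) / 0.0418 ≈ 0.80502.
Attributable cases ≈ PN × (exposed cases) = 0.80502 × 1643 ≈ 1322.65.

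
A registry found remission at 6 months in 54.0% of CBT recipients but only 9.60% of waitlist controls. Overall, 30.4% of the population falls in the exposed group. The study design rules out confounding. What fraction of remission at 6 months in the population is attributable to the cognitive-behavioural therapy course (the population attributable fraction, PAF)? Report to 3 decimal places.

PAF ≈ 0.584

p₁ = 0.54, p₀ = 0.096.
Overall risk P(Y=1) = π·p₁ + (1−π)·p₀ = 0.304×0.54 + 0.696×0.096 = 0.23098.
Under exogeneity, PAF = [P(Y=1) − p₀] / P(Y=1).
PAF = (0.23098 − 0.096) / 0.23098 ≈ 0.5844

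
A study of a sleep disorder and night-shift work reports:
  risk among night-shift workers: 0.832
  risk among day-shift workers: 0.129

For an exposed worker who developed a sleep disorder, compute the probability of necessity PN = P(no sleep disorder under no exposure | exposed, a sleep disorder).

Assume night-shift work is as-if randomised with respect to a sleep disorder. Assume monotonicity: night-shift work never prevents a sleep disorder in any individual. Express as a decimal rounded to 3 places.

Let p₁ = 0.832, p₀ = 0.129.
Under exogeneity and monotonicity, PN = (p₁ − p₀) / p₁.
PN = (0.832 − 0.129) / 0.832 = 0.703 / 0.832 ≈ 0.8450

PN ≈ 0.845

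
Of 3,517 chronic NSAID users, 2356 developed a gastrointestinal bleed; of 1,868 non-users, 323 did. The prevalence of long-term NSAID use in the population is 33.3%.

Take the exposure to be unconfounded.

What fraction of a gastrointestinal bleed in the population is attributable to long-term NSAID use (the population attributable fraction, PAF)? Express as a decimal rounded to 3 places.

p₁ = P(outcome | exposed) = 2356/3517 = 0.66989
p₀ = P(outcome | unexposed) = 323/1868 = 0.17291
Overall risk P(Y=1) = π·p₁ + (1−π)·p₀ = 0.333×0.66989 + 0.667×0.17291 = 0.33841.
Under exogeneity, PAF = [P(Y=1) − p₀] / P(Y=1).
PAF = (0.33841 − 0.17291) / 0.33841 ≈ 0.4890

PAF ≈ 0.489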